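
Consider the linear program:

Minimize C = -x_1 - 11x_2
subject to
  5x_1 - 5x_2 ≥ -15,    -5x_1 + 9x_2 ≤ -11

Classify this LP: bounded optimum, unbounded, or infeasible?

From the feasible point (-19/2, -13/2), moving in the direction (9, 5) keeps every constraint satisfied while C decreases without bound.

unbounded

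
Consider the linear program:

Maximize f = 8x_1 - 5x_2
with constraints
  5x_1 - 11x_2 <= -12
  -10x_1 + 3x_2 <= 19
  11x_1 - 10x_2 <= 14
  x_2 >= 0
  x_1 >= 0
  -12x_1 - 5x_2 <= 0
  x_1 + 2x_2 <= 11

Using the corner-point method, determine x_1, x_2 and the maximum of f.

Extreme points and f = 8x_1 - 5x_2:
  (274/71, 202/71) → f = 1182/71
  (0, 12/11) → f = -60/11
  (69/16, 107/32) → f = 569/32
  (0, 11/2) → f = -55/2

At the optimal vertex, 11x_1 - 10x_2 = 14 and x_1 + 2x_2 = 11.
Solving simultaneously gives x_1 = 69/16, x_2 = 107/32.

x_1 = 69/16, x_2 = 107/32, maximum f = 569/32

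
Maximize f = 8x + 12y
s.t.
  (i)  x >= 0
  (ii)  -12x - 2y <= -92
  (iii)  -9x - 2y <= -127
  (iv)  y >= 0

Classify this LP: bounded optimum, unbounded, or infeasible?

From the feasible point (0, 127/2), moving in the direction (0, 1) keeps every constraint satisfied while f increases without bound.

unbounded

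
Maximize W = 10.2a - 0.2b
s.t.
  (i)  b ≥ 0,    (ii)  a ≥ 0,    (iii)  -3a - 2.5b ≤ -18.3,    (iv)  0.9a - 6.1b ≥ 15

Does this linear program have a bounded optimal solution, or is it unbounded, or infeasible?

From the feasible point (50/3, 0), moving in the direction (6.1, 0.9) keeps every constraint satisfied while W increases without bound.

unbounded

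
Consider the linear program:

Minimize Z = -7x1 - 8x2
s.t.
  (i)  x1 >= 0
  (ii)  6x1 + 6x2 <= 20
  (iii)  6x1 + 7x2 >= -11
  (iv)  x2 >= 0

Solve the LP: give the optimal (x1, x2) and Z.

Vertices and Z = -7x1 - 8x2:
  (0, 10/3) → Z = -80/3
  (0, 0) → Z = 0
  (10/3, 0) → Z = -70/3

x1 = 0, x2 = 10/3, minimum Z = -80/3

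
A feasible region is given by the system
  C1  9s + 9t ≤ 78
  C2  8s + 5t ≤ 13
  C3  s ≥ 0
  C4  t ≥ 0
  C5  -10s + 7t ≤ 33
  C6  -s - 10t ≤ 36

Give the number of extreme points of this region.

The feasible vertices (each the meet of two boundaries and inside every other half-plane) are:
  (0, 13/5)
  (13/8, 0)
  (0, 0)

3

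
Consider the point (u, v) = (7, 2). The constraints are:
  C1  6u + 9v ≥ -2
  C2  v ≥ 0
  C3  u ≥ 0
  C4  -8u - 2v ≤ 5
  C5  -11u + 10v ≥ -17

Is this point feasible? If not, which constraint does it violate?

not feasible — violates C5

Constraint C5: -11u + 10v = -57, which is not ≥ -17. All other constraints are satisfied.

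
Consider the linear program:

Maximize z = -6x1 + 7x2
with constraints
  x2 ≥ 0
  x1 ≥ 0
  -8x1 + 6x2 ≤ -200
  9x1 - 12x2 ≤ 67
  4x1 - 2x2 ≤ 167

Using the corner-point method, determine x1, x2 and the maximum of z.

x1 = 301/4, x2 = 67, maximum z = 35/2

Corner points and z = -6x1 + 7x2:
  (333/7, 632/21) → z = -1570/21
  (301/4, 67) → z = 35/2
  (187/3, 247/6) → z = -515/6

At the optimal vertex, -8x1 + 6x2 = -200 and 4x1 - 2x2 = 167.
Solving simultaneously gives x1 = 301/4, x2 = 67.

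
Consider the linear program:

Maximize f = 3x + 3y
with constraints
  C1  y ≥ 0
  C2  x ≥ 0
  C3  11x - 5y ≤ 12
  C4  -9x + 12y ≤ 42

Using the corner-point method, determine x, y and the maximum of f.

x = 118/29, y = 190/29, maximum f = 924/29

Extreme points and f = 3x + 3y:
  (0, 0) → f = 0
  (12/11, 0) → f = 36/11
  (0, 7/2) → f = 21/2
  (118/29, 190/29) → f = 924/29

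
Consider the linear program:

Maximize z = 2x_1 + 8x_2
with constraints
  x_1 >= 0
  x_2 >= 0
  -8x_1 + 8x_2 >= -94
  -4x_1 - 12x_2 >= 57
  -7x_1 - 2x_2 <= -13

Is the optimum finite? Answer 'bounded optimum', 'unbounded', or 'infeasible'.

The boundaries x_1 = 0 and -7x_1 - 2x_2 = -13 meet at (0, 13/2), but that point violates -4x_1 - 12x_2 ≥ 57. Every candidate vertex is excluded by some other constraint, so the feasible region is empty.

infeasible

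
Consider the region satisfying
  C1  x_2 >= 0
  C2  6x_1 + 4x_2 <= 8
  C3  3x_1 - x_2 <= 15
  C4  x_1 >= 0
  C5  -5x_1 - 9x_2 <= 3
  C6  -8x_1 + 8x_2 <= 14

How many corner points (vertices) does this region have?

Of the 15 pairwise boundary intersections, those satisfying every inequality are:
  (4/3, 0)
  (0, 0)
  (1/10, 37/20)
  (0, 7/4)

4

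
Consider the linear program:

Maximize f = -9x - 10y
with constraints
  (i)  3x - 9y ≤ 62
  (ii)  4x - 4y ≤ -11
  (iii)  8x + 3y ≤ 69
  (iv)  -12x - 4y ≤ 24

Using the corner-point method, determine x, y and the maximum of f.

Extreme points and f = -9x - 10y:
  (243/44, 91/11) → f = -5827/44
  (-35/16, 9/16) → f = 225/16
  (-87, 255) → f = -1767

The optimum lies where 4x - 4y = -11 and -12x - 4y = 24.
Solving simultaneously gives x = -35/16, y = 9/16.

x = -35/16, y = 9/16, maximum f = 225/16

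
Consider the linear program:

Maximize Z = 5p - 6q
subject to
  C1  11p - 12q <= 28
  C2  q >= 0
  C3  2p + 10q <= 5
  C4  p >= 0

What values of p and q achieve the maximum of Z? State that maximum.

Corner points and Z = 5p - 6q:
  (5/2, 0) → Z = 25/2
  (0, 0) → Z = 0
  (0, 1/2) → Z = -3

At the optimal vertex, q = 0 and 2p + 10q = 5.
Solving simultaneously gives p = 5/2, q = 0.

p = 5/2, q = 0, maximum Z = 25/2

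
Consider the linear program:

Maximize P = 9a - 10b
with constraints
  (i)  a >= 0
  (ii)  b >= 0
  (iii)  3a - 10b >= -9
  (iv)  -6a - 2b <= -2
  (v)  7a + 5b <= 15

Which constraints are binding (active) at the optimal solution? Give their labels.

(ii) and (v)

Feasible corners and P = 9a - 10b:
  (1/3, 0) → P = 3
  (15/7, 0) → P = 135/7
  (1/33, 10/11) → P = -97/11
  (21/17, 108/85) → P = -27/17

The maximum is at (15/7, 0). Substituting into each constraint, equality holds for (ii) and (v); the remaining constraints have slack.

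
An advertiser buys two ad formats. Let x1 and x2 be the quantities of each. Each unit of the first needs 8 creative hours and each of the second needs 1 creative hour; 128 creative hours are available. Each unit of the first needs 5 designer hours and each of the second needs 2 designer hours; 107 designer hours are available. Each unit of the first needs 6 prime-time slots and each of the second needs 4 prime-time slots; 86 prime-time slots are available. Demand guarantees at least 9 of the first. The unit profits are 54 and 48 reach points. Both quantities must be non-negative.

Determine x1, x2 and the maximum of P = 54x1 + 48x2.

Extreme points and P = 54x1 + 48x2:
  (43/3, 0) → P = 774
  (9, 0) → P = 486
  (9, 8) → P = 870

The optimum lies where 6x1 + 4x2 = 86 and x1 = 9.
Solving simultaneously gives x1 = 9, x2 = 8.

x1 = 9, x2 = 8, maximum P = 870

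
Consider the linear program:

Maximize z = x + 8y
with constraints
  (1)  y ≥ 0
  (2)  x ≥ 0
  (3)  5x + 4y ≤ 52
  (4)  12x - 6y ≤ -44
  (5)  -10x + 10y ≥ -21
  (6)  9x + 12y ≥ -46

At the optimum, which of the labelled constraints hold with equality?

(2) and (3)

Corner points and z = x + 8y:
  (0, 13) → z = 104
  (0, 22/3) → z = 176/3
  (68/39, 422/39) → z = 1148/13

The maximum is at (0, 13). Substituting into each constraint, equality holds for (2) and (3); the remaining constraints have slack.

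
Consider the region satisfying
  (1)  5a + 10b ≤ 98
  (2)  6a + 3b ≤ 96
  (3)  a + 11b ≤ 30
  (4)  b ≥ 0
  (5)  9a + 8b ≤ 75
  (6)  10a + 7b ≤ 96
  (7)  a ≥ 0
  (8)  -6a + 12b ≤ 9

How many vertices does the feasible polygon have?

Pairwise boundary intersections that survive every other constraint:
  (45/7, 15/7)
  (87/26, 63/26)
  (25/3, 0)
  (0, 0)
  (0, 3/4)

5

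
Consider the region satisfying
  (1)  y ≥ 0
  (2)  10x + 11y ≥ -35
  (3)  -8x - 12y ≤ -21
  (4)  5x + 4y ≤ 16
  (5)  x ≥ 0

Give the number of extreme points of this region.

4

Pairwise boundary intersections that survive every other constraint:
  (21/8, 0)
  (16/5, 0)
  (0, 7/4)
  (0, 4)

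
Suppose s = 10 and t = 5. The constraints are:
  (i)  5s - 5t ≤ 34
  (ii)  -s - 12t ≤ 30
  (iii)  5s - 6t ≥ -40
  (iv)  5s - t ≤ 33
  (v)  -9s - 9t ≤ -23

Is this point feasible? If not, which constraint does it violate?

not feasible — violates (iv)

Constraint (iv): 5s - t = 45, which is not ≤ 33. All other constraints are satisfied.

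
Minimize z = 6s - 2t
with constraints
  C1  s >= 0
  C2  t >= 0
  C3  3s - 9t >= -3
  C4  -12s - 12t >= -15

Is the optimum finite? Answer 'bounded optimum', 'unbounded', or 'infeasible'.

Corner points and z = 6s - 2t:
  (0, 0) → z = 0
  (0, 1/3) → z = -2/3
  (5/4, 0) → z = 15/2
  (11/16, 9/16) → z = 3
The feasible region has finitely many vertices and no improving ray; the minimum is -2/3 at (0, 1/3).

bounded optimum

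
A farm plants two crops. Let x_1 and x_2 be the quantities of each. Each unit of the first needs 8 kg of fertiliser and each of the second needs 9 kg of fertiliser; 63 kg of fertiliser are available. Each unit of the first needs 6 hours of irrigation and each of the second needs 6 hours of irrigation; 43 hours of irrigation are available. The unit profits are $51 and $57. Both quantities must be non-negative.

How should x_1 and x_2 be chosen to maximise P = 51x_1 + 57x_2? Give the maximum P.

x_1 = 3/2, x_2 = 17/3, maximum P = 799/2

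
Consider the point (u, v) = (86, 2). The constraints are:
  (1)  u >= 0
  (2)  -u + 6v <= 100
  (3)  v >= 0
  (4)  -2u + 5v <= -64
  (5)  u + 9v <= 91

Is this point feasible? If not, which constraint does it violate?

not feasible — violates (5)

Constraint (5): u + 9v = 104, which is not ≤ 91. All other constraints are satisfied.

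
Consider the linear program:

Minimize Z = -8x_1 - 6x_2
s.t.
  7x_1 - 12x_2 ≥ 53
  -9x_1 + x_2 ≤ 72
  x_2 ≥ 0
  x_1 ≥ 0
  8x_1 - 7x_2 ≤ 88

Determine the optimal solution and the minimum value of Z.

Corner points and Z = -8x_1 - 6x_2:
  (53/7, 0) → Z = -424/7
  (685/47, 192/47) → Z = -6632/47
  (11, 0) → Z = -88

The binding constraints are 7x_1 - 12x_2 = 53 and 8x_1 - 7x_2 = 88.
Solving simultaneously gives x_1 = 685/47, x_2 = 192/47.

x_1 = 685/47, x_2 = 192/47, minimum Z = -6632/47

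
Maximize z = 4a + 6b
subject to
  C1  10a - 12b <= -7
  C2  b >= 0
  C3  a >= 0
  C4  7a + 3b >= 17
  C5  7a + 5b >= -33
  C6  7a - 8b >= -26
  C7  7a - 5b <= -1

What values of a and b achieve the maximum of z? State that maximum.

Vertices and z = 4a + 6b:
  (58/77, 43/11) → z = 2038/77
  (41/28, 9/4) → z = 271/14
  (122/21, 25/3) → z = 1538/21

a = 122/21, b = 25/3, maximum z = 1538/21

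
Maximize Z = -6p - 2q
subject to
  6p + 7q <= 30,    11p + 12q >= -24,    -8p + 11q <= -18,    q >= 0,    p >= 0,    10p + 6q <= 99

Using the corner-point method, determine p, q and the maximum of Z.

The binding constraints are -8p + 11q = -18 and q = 0.
Solving simultaneously gives p = 9/4, q = 0.

p = 9/4, q = 0, maximum Z = -27/2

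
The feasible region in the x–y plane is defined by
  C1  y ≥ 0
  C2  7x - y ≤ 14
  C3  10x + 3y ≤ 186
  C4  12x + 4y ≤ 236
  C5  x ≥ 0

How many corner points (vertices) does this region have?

Of the 10 pairwise boundary intersections, those satisfying every inequality are:
  (2, 0)
  (0, 0)
  (73/10, 371/10)
  (0, 59)

4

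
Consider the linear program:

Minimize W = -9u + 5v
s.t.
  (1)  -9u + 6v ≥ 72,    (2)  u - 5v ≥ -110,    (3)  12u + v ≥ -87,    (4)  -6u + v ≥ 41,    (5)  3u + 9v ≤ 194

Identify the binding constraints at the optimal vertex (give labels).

Feasible corners and W = -9u + 5v:
  (-22/3, 1) → W = 71
  (-58/9, 7/3) → W = 209/3
  (-545/61, 1233/61) → W = 11070/61
  (-95/29, 619/29) → W = 3950/29

The minimum is at (-58/9, 7/3). Substituting into each constraint, equality holds for (1) and (4); the remaining constraints have slack.

(1) and (4)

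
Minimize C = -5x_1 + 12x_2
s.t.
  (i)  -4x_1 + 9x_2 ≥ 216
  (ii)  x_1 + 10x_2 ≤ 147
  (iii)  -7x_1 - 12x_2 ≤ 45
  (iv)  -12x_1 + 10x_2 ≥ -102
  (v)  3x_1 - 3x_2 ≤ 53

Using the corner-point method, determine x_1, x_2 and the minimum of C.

x_1 = -27, x_2 = 12, minimum C = 279

The optimum lies where -4x_1 + 9x_2 = 216 and -7x_1 - 12x_2 = 45.
Solving simultaneously gives x_1 = -27, x_2 = 12.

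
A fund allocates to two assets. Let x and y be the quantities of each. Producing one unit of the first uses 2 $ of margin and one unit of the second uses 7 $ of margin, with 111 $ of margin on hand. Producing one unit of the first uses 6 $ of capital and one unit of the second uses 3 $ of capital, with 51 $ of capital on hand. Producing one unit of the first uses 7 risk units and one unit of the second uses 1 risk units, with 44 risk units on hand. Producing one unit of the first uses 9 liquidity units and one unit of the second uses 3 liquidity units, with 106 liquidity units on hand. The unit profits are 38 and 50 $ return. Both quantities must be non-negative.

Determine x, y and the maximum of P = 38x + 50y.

x = 2/3, y = 47/3, maximum P = 2426/3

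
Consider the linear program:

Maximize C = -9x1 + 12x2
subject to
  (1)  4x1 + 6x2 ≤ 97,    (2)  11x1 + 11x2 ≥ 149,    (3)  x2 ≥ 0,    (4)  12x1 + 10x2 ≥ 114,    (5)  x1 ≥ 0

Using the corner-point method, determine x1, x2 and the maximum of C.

Extreme points and C = -9x1 + 12x2:
  (97/4, 0) → C = -873/4
  (0, 97/6) → C = 194
  (149/11, 0) → C = -1341/11
  (0, 149/11) → C = 1788/11

x1 = 0, x2 = 97/6, maximum C = 194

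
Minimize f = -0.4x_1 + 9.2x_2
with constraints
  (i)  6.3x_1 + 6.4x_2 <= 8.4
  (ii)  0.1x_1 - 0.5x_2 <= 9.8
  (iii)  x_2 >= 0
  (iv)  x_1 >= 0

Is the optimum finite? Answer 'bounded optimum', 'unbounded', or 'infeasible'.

Feasible corners and f = -0.4x_1 + 9.2x_2:
  (4/3, 0) → f = -8/15
  (0, 1.3125) → f = 12.075
  (0, 0) → f = 0
The feasible region has finitely many vertices and no improving ray; the minimum is -8/15 at (4/3, 0).

bounded optimum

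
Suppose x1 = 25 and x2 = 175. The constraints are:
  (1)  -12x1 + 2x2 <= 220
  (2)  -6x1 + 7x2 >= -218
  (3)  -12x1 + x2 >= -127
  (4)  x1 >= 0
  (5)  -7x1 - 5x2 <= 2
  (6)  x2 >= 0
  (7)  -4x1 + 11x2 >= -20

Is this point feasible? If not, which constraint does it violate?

(1): 50 ≤ 220 ✓
(2): 1075 ≥ -218 ✓
(3): -125 ≥ -127 ✓
(4): 25 ≥ 0 ✓
(5): -1050 ≤ 2 ✓
(6): 175 ≥ 0 ✓
(7): 1825 ≥ -20 ✓

feasible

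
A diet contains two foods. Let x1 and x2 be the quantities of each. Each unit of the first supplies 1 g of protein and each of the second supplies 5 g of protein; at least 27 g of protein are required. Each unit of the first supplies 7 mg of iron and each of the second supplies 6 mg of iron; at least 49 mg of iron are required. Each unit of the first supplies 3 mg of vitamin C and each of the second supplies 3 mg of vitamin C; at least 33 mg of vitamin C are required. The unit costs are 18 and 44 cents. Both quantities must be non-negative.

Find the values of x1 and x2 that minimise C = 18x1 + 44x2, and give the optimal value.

x1 = 7, x2 = 4, minimum C = 302

The feasible region is unbounded (it extends along (0, 1), (1, 0)), but C strictly increases along every unbounded feasible direction, so there is no improving ray and the minimum is attained at a vertex.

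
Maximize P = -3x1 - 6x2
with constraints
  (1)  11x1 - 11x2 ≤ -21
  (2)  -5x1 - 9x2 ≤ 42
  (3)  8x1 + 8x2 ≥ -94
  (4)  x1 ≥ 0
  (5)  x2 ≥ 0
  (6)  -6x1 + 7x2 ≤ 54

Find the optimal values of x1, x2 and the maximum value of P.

x1 = 0, x2 = 21/11, maximum P = -126/11

Feasible corners and P = -3x1 - 6x2:
  (0, 21/11) → P = -126/11
  (447/11, 468/11) → P = -4149/11
  (0, 54/7) → P = -324/7

At the optimal vertex, 11x1 - 11x2 = -21 and x1 = 0.
Solving simultaneously gives x1 = 0, x2 = 21/11.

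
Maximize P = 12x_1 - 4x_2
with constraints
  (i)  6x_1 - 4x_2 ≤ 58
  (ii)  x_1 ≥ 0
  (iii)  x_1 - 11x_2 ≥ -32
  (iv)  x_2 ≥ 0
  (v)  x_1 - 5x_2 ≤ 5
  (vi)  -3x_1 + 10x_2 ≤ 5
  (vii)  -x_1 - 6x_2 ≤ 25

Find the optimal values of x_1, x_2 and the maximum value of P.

x_1 = 383/31, x_2 = 125/31, maximum P = 4096/31

Corner points and P = 12x_1 - 4x_2:
  (383/31, 125/31) → P = 4096/31
  (135/13, 14/13) → P = 1564/13
  (0, 0) → P = 0
  (0, 1/2) → P = -2
  (265/23, 91/23) → P = 2816/23
  (5, 0) → P = 60

The optimum lies where 6x_1 - 4x_2 = 58 and x_1 - 11x_2 = -32.
Solving simultaneously gives x_1 = 383/31, x_2 = 125/31.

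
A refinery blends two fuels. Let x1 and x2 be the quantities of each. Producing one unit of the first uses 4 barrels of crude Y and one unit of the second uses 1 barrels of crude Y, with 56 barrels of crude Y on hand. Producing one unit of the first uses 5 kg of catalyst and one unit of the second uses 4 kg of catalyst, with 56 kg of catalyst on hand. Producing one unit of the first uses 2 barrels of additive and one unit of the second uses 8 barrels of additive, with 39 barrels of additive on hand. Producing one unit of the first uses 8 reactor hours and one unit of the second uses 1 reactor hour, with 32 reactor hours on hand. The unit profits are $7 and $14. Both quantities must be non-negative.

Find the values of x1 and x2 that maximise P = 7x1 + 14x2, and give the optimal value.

Corner points and P = 7x1 + 14x2:
  (0, 0) → P = 0
  (0, 39/8) → P = 273/4
  (4, 0) → P = 28
  (7/2, 4) → P = 161/2

x1 = 7/2, x2 = 4, maximum P = 161/2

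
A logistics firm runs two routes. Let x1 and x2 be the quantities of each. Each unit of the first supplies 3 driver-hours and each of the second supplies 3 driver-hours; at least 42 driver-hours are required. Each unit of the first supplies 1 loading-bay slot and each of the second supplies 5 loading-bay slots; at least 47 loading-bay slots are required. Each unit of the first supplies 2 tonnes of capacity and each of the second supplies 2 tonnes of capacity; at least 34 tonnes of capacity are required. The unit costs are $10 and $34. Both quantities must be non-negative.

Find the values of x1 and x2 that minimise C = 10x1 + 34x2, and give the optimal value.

x1 = 19/2, x2 = 15/2, minimum C = 350

The feasible region is unbounded (it extends along (0, 1), (1, 0)), but C strictly increases along every unbounded feasible direction, so there is no improving ray and the minimum is attained at a vertex.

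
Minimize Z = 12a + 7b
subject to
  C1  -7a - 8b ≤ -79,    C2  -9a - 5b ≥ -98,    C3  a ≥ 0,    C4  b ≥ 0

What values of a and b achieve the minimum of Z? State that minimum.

The optimum lies where -7a - 8b = -79 and a = 0.
Solving simultaneously gives a = 0, b = 79/8.

a = 0, b = 79/8, minimum Z = 553/8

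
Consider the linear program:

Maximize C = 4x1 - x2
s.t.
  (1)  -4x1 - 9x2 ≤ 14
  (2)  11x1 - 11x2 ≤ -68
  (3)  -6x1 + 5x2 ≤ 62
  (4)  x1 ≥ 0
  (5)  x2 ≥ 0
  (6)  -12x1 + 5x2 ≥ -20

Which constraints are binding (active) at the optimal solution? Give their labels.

Corner points and C = 4x1 - x2:
  (0, 68/11) → C = -68/11
  (80/11, 148/11) → C = 172/11
  (0, 62/5) → C = -62/5
  (41/3, 144/5) → C = 388/15

The maximum is at (41/3, 144/5). Substituting into each constraint, equality holds for (3) and (6); the remaining constraints have slack.

(3) and (6)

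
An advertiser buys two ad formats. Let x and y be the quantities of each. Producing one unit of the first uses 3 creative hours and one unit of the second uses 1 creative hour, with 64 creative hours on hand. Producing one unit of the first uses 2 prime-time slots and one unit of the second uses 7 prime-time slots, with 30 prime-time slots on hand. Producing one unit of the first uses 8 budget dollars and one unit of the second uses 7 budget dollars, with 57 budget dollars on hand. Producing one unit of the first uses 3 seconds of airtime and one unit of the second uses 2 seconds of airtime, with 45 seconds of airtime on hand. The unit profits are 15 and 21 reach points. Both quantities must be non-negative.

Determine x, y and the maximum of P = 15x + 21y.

Feasible corners and P = 15x + 21y:
  (0, 0) → P = 0
  (0, 30/7) → P = 90
  (57/8, 0) → P = 855/8
  (9/2, 3) → P = 261/2

x = 9/2, y = 3, maximum P = 261/2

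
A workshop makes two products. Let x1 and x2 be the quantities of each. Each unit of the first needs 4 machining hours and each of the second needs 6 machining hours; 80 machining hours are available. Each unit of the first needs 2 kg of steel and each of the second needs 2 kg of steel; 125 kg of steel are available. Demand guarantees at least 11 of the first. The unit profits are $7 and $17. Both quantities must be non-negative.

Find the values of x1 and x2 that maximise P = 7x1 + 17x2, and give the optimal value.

x1 = 11, x2 = 6, maximum P = 179

Vertices and P = 7x1 + 17x2:
  (20, 0) → P = 140
  (11, 0) → P = 77
  (11, 6) → P = 179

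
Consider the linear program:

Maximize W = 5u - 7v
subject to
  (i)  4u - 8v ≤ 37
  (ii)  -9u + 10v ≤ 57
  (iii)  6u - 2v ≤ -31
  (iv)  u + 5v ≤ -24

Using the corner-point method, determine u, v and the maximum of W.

Corner points and W = 5u - 7v:
  (-413/16, -561/32) → W = -203/32
  (-161/20, -173/20) → W = 203/10
  (-105/11, -159/55) → W = -1512/55
  (-203/32, -113/32) → W = -7

u = -161/20, v = -173/20, maximum W = 203/10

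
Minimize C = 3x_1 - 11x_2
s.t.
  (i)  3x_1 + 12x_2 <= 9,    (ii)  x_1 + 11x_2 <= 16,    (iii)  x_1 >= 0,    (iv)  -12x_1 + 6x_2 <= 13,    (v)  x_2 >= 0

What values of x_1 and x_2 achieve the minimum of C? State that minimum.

x_1 = 0, x_2 = 3/4, minimum C = -33/4

Vertices and C = 3x_1 - 11x_2:
  (0, 3/4) → C = -33/4
  (3, 0) → C = 9
  (0, 0) → C = 0

The binding constraints are 3x_1 + 12x_2 = 9 and x_1 = 0.
Solving simultaneously gives x_1 = 0, x_2 = 3/4.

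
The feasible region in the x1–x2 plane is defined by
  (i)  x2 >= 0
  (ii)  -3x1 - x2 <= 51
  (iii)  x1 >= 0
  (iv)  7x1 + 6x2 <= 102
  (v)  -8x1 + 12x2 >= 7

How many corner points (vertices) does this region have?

3

Pairwise boundary intersections that survive every other constraint:
  (0, 17)
  (0, 7/12)
  (197/22, 865/132)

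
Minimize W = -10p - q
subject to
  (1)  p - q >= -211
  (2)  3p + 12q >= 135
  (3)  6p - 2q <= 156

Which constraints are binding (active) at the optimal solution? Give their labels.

(1) and (3)

Vertices and W = -10p - q:
  (-799/5, 256/5) → W = 7734/5
  (289/2, 711/2) → W = -3601/2
  (357/13, 57/13) → W = -279

The minimum is at (289/2, 711/2). Substituting into each constraint, equality holds for (1) and (3); the remaining constraints have slack.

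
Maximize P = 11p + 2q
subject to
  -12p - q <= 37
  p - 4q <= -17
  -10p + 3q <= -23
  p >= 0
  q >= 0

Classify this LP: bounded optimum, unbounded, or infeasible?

From the feasible point (143/37, 193/37), moving in the direction (3, 10) keeps every constraint satisfied while P increases without bound.

unbounded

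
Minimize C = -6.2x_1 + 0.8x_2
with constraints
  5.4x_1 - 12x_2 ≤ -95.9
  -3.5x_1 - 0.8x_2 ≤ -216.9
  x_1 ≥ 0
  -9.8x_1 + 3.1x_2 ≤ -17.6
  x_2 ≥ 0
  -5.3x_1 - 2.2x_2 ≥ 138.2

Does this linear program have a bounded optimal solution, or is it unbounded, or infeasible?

infeasible

The boundaries 5.4x_1 - 12x_2 = -95.9 and -3.5x_1 - 0.8x_2 = -216.9 meet at (31576/579, 150691/4632), but that point violates -5.3x_1 - 2.2x_2 ≥ 138.2. Every candidate vertex is excluded by some other constraint, so the feasible region is empty.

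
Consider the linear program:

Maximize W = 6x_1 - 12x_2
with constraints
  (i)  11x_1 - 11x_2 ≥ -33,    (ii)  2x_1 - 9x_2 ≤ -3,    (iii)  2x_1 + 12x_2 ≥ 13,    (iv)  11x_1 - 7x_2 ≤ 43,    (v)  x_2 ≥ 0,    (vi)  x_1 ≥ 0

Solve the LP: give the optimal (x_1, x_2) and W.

x_1 = 24/5, x_2 = 7/5, maximum W = 12

Extreme points and W = 6x_1 - 12x_2:
  (16, 19) → W = -132
  (0, 3) → W = -36
  (27/14, 16/21) → W = 17/7
  (24/5, 7/5) → W = 12
  (0, 13/12) → W = -13

The optimum lies where 2x_1 - 9x_2 = -3 and 11x_1 - 7x_2 = 43.
Solving simultaneously gives x_1 = 24/5, x_2 = 7/5.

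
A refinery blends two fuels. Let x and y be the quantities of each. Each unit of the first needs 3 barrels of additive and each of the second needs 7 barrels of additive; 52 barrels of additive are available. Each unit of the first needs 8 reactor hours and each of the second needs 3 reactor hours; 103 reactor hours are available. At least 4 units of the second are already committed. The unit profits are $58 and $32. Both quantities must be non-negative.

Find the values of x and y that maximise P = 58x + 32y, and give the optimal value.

x = 8, y = 4, maximum P = 592

Feasible corners and P = 58x + 32y:
  (0, 52/7) → P = 1664/7
  (0, 4) → P = 128
  (8, 4) → P = 592

The binding constraints are 3x + 7y = 52 and y = 4.
Solving simultaneously gives x = 8, y = 4.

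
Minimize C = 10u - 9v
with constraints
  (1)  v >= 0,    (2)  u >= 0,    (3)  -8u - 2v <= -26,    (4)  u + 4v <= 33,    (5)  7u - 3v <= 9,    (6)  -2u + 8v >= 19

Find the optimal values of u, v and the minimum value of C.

Feasible corners and C = 10u - 9v:
  (19/15, 119/15) → C = -881/15
  (5/2, 3) → C = -2
  (135/31, 222/31) → C = -648/31
  (129/50, 151/50) → C = -69/50

The optimum lies where -8u - 2v = -26 and u + 4v = 33.
Solving simultaneously gives u = 19/15, v = 119/15.

u = 19/15, v = 119/15, minimum C = -881/15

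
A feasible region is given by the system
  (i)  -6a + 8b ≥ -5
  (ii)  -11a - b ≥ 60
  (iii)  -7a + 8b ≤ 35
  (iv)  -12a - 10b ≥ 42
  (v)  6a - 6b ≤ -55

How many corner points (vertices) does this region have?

3

Intersecting each pair of boundary lines and keeping only the points that satisfy every inequality leaves:
  (-40, -245/8)
  (-235/6, -30)
  (-115/3, -175/6)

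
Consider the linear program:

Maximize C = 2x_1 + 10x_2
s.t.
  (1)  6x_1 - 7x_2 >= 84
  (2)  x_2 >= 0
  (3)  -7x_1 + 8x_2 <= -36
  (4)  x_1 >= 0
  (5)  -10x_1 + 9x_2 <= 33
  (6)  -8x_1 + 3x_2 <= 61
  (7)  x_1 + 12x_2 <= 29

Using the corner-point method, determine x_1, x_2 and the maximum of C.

x_1 = 29, x_2 = 0, maximum C = 58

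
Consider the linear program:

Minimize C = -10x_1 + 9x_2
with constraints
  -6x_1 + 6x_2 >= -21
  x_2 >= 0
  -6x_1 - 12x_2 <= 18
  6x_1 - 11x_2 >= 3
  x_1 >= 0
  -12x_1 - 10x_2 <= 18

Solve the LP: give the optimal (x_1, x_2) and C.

Feasible corners and C = -10x_1 + 9x_2:
  (7/2, 0) → C = -35
  (71/10, 18/5) → C = -193/5
  (1/2, 0) → C = -5

x_1 = 71/10, x_2 = 18/5, minimum C = -193/5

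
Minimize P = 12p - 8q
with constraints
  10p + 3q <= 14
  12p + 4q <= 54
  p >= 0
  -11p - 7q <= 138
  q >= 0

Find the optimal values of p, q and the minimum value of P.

p = 0, q = 14/3, minimum P = -112/3

Vertices and P = 12p - 8q:
  (0, 14/3) → P = -112/3
  (7/5, 0) → P = 84/5
  (0, 0) → P = 0

At the optimal vertex, 10p + 3q = 14 and p = 0.
Solving simultaneously gives p = 0, q = 14/3.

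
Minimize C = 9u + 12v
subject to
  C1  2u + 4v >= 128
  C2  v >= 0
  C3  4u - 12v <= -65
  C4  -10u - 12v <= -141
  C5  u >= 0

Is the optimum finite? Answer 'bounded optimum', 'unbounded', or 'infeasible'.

Corner points and C = 9u + 12v:
  (319/10, 321/20) → C = 4797/10
  (0, 32) → C = 384
The feasible region has finitely many vertices and no improving ray; the minimum is 384 at (0, 32).

bounded optimum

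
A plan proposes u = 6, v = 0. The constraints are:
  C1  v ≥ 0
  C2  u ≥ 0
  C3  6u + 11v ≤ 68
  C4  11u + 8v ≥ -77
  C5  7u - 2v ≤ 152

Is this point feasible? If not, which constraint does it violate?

C1: 0 ≥ 0 ✓
C2: 6 ≥ 0 ✓
C3: 36 ≤ 68 ✓
C4: 66 ≥ -77 ✓
C5: 42 ≤ 152 ✓

feasible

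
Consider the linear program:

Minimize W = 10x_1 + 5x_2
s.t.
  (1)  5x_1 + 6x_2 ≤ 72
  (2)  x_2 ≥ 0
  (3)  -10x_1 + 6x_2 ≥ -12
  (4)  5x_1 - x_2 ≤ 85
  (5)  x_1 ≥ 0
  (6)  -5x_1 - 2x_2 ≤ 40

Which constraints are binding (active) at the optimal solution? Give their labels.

Feasible corners and W = 10x_1 + 5x_2:
  (28/5, 22/3) → W = 278/3
  (0, 12) → W = 60
  (6/5, 0) → W = 12
  (0, 0) → W = 0

The minimum is at (0, 0). Substituting into each constraint, equality holds for (2) and (5); the remaining constraints have slack.

(2) and (5)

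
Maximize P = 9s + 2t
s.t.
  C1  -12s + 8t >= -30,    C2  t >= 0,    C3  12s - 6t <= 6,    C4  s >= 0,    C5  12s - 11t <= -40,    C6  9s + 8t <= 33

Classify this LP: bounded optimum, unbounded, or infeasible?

Extreme points and P = 9s + 2t:
  (0, 40/11) → P = 80/11
  (0, 33/8) → P = 33/4
  (43/195, 252/65) → P = 633/65
The feasible region has finitely many vertices and no improving ray; the maximum is 633/65 at (43/195, 252/65).

bounded optimum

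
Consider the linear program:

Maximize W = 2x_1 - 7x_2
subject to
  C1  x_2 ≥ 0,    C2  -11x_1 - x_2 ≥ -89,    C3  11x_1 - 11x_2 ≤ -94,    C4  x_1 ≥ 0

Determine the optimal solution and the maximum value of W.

x_1 = 0, x_2 = 94/11, maximum W = -658/11

Extreme points and W = 2x_1 - 7x_2:
  (295/44, 61/4) → W = -4107/44
  (0, 89) → W = -623
  (0, 94/11) → W = -658/11

At the optimal vertex, 11x_1 - 11x_2 = -94 and x_1 = 0.
Solving simultaneously gives x_1 = 0, x_2 = 94/11.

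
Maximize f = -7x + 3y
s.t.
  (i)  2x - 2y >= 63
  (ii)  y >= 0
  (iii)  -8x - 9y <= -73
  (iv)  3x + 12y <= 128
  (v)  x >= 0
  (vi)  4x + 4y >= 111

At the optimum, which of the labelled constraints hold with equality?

Vertices and f = -7x + 3y:
  (63/2, 0) → f = -441/2
  (506/15, 67/30) → f = -6883/30
  (128/3, 0) → f = -896/3

The maximum is at (63/2, 0). Substituting into each constraint, equality holds for (i) and (ii); the remaining constraints have slack.

(i) and (ii)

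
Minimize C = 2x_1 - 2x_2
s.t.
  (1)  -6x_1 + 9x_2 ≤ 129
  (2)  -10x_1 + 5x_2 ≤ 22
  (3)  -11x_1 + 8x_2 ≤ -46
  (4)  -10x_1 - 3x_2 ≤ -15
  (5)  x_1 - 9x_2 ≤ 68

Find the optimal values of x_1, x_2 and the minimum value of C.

x_1 = 482/17, x_2 = 565/17, minimum C = -166/17

Vertices and C = 2x_1 - 2x_2:
  (482/17, 565/17) → C = -166/17
  (258/113, -295/113) → C = 1106/113
  (113/31, -665/93) → C = 2008/93
The feasible region is unbounded (it extends along (3, 2), (9, 1)), but C strictly increases along every unbounded feasible direction, so there is no improving ray and the minimum is attained at a vertex.

The optimum lies where -6x_1 + 9x_2 = 129 and -11x_1 + 8x_2 = -46.
Solving simultaneously gives x_1 = 482/17, x_2 = 565/17.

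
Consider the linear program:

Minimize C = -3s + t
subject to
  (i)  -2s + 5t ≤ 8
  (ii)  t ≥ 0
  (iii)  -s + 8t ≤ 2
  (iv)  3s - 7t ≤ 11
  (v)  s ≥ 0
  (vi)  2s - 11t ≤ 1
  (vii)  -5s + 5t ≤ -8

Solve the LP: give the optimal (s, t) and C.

Vertices and C = -3s + t:
  (6, 1) → C = -17
  (74/35, 18/35) → C = -204/35
  (83/45, 11/45) → C = -238/45

s = 6, t = 1, minimum C = -17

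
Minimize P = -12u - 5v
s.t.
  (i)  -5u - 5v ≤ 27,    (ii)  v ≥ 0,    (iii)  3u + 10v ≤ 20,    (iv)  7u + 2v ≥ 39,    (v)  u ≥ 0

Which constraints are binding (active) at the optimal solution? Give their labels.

(ii) and (iii)

Corner points and P = -12u - 5v:
  (20/3, 0) → P = -80
  (39/7, 0) → P = -468/7
  (175/32, 23/64) → P = -4315/64

The minimum is at (20/3, 0). Substituting into each constraint, equality holds for (ii) and (iii); the remaining constraints have slack.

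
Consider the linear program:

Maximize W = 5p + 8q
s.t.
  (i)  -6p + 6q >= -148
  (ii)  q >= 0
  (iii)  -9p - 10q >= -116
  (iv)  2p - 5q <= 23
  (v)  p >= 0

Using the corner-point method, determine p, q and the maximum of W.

p = 0, q = 58/5, maximum W = 464/5

Extreme points and W = 5p + 8q:
  (23/2, 0) → W = 115/2
  (0, 0) → W = 0
  (162/13, 5/13) → W = 850/13
  (0, 58/5) → W = 464/5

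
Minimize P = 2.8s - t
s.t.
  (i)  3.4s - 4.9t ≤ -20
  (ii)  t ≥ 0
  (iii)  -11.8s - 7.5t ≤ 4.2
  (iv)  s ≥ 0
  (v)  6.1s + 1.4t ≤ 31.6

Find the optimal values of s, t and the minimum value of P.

The binding constraints are s = 0 and 6.1s + 1.4t = 31.6.
Solving simultaneously gives s = 0, t = 158/7.

s = 0, t = 158/7, minimum P = -158/7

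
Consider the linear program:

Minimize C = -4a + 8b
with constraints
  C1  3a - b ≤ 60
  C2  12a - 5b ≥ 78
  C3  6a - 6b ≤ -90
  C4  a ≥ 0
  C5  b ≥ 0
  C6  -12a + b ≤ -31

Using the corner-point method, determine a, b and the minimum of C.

Extreme points and C = -4a + 8b:
  (74, 162) → C = 1000
  (75/2, 105/2) → C = 270
  (153/7, 258/7) → C = 1452/7

a = 153/7, b = 258/7, minimum C = 1452/7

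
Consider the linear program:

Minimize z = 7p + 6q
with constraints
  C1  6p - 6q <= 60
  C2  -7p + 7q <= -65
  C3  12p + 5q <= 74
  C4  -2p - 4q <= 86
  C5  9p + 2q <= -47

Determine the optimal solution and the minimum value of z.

Extreme points and z = 7p + 6q:
  (-23/3, -53/3) → z = -479/3
  (-27/11, -137/11) → z = -1011/11
  (-57/7, -122/7) → z = -1131/7
  (-199/77, -914/77) → z = -6877/77

The binding constraints are -7p + 7q = -65 and -2p - 4q = 86.
Solving simultaneously gives p = -57/7, q = -122/7.

p = -57/7, q = -122/7, minimum z = -1131/7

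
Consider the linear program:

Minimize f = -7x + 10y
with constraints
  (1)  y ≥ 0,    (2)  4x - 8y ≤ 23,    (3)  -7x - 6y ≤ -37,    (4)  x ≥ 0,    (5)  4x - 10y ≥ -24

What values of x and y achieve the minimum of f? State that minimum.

Corner points and f = -7x + 10y:
  (23/4, 0) → f = -161/4
  (37/7, 0) → f = -37
  (211/4, 47/2) → f = -537/4
  (113/47, 158/47) → f = 789/47

At the optimal vertex, 4x - 8y = 23 and 4x - 10y = -24.
Solving simultaneously gives x = 211/4, y = 47/2.

x = 211/4, y = 47/2, minimum f = -537/4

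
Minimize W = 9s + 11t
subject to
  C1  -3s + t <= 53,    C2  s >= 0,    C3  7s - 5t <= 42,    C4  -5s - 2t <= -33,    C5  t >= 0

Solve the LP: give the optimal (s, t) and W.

s = 83/13, t = 7/13, minimum W = 824/13

Vertices and W = 9s + 11t:
  (0, 53) → W = 583
  (0, 33/2) → W = 363/2
  (83/13, 7/13) → W = 824/13
The feasible region is unbounded (it extends along (5, 7), (1, 3)), but W strictly increases along every unbounded feasible direction, so there is no improving ray and the minimum is attained at a vertex.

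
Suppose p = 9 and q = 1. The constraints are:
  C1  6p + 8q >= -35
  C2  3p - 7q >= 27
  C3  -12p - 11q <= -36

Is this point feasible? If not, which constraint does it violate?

not feasible — violates C2

Constraint C2: 3p - 7q = 20, which is not ≥ 27. All other constraints are satisfied.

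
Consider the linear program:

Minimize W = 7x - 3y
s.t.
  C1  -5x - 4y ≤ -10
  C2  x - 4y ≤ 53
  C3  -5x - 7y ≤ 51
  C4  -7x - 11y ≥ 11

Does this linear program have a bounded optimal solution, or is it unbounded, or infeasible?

bounded optimum

Vertices and W = 7x - 3y:
  (21/2, -85/8) → W = 843/8
  (154/27, -125/27) → W = 1453/27
  (539/39, -382/39) → W = 4919/39
The feasible region has finitely many vertices and no improving ray; the minimum is 1453/27 at (154/27, -125/27).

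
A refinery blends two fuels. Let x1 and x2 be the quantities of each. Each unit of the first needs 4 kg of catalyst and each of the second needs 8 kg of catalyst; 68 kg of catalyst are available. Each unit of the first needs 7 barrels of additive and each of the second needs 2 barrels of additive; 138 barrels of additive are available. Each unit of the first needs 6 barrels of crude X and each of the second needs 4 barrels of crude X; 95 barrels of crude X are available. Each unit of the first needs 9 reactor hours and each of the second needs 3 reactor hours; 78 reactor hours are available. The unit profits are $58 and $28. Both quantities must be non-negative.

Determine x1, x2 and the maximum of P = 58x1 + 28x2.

x1 = 7, x2 = 5, maximum P = 546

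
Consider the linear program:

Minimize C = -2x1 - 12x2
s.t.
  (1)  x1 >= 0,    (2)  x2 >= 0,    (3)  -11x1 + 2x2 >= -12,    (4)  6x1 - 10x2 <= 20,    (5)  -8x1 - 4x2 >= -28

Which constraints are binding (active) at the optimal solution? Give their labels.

(1) and (5)

Vertices and C = -2x1 - 12x2:
  (0, 0) → C = 0
  (0, 7) → C = -84
  (12/11, 0) → C = -24/11
  (26/15, 53/15) → C = -688/15

The minimum is at (0, 7). Substituting into each constraint, equality holds for (1) and (5); the remaining constraints have slack.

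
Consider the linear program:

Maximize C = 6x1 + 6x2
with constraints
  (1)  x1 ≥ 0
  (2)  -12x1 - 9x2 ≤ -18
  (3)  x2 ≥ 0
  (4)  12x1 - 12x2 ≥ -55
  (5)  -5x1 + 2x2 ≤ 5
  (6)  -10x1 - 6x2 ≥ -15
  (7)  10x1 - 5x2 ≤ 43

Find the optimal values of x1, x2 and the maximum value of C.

x1 = 0, x2 = 5/2, maximum C = 15

Corner points and C = 6x1 + 6x2:
  (0, 2) → C = 12
  (0, 5/2) → C = 15
  (3/2, 0) → C = 9

The binding constraints are x1 = 0 and -5x1 + 2x2 = 5.
Solving simultaneously gives x1 = 0, x2 = 5/2.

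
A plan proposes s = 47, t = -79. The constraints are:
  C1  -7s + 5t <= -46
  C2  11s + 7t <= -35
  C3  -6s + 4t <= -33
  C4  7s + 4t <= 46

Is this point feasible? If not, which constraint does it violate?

C1: -724 ≤ -46 ✓
C2: -36 ≤ -35 ✓
C3: -598 ≤ -33 ✓
C4: 13 ≤ 46 ✓

feasible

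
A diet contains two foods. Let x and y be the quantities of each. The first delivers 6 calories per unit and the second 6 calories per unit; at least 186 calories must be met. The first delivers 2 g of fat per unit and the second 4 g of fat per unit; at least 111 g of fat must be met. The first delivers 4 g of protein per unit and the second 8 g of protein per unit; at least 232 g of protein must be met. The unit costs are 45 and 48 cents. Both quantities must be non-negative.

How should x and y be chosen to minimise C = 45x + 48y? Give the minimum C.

x = 4, y = 27, minimum C = 1476

The feasible region is unbounded (it extends along (0, 1), (1, 0)), but C strictly increases along every unbounded feasible direction, so there is no improving ray and the minimum is attained at a vertex.

The optimum lies where 6x + 6y = 186 and 4x + 8y = 232.
Solving simultaneously gives x = 4, y = 27.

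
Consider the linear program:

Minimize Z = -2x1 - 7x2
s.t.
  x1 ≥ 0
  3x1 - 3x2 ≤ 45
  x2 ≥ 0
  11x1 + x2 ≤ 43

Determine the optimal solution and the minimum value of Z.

x1 = 0, x2 = 43, minimum Z = -301

Extreme points and Z = -2x1 - 7x2:
  (0, 0) → Z = 0
  (0, 43) → Z = -301
  (43/11, 0) → Z = -86/11

The binding constraints are x1 = 0 and 11x1 + x2 = 43.
Solving simultaneously gives x1 = 0, x2 = 43.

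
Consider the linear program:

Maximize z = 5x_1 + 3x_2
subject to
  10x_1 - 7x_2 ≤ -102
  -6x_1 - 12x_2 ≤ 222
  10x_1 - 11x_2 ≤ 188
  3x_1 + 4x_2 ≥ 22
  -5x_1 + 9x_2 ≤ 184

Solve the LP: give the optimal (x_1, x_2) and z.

x_1 = 74/11, x_2 = 266/11, maximum z = 1168/11

Extreme points and z = 5x_1 + 3x_2:
  (-254/61, 526/61) → z = 308/61
  (74/11, 266/11) → z = 1168/11
  (-538/47, 662/47) → z = -704/47

The optimum lies where 10x_1 - 7x_2 = -102 and -5x_1 + 9x_2 = 184.
Solving simultaneously gives x_1 = 74/11, x_2 = 266/11.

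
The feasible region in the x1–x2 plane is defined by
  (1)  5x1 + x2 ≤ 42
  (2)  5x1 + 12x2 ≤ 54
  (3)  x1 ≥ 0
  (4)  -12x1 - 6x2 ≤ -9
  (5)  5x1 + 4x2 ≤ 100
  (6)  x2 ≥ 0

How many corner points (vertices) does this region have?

Pairwise boundary intersections that survive every other constraint:
  (90/11, 12/11)
  (42/5, 0)
  (0, 9/2)
  (0, 3/2)
  (3/4, 0)

5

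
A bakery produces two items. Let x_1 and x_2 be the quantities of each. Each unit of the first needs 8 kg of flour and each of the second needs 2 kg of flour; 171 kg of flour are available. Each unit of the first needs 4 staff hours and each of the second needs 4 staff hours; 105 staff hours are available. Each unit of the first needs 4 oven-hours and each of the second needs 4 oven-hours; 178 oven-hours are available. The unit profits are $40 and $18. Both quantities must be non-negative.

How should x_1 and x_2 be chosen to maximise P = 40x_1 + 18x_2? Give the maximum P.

Corner points and P = 40x_1 + 18x_2:
  (0, 0) → P = 0
  (0, 105/4) → P = 945/2
  (171/8, 0) → P = 855
  (79/4, 13/2) → P = 907

x_1 = 79/4, x_2 = 13/2, maximum P = 907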